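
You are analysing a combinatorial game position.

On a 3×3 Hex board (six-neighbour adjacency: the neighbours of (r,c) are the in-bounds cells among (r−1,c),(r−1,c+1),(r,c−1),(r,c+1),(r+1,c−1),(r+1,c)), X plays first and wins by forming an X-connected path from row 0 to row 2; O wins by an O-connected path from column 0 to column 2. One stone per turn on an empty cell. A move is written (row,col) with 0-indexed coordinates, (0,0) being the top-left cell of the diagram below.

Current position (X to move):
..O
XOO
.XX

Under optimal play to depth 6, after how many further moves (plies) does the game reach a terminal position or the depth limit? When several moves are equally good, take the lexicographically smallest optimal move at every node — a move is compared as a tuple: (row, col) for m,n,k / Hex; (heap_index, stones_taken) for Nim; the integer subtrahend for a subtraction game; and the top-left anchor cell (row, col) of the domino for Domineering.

PV length from [..O/XOO/.XX]: 3 plies

p1 X@[..O/XOO/.XX]: (0,0)[X.O/XOO/.XX]-1 (0,1)[.XO/XOO/.XX]-1 (2,0)[..O/XOO/XXX]+1*
p2 O@[..O/XOO/XXX]: (0,0)[O.O/XOO/XXX]-1* (0,1)[.OO/XOO/XXX]-1
p3 X@[O.O/XOO/XXX]: (0,1)[OXO/XOO/XXX]+1*
p4 O@[OXO/XOO/XXX] terminal -1; root [..O/XOO/.XX] d6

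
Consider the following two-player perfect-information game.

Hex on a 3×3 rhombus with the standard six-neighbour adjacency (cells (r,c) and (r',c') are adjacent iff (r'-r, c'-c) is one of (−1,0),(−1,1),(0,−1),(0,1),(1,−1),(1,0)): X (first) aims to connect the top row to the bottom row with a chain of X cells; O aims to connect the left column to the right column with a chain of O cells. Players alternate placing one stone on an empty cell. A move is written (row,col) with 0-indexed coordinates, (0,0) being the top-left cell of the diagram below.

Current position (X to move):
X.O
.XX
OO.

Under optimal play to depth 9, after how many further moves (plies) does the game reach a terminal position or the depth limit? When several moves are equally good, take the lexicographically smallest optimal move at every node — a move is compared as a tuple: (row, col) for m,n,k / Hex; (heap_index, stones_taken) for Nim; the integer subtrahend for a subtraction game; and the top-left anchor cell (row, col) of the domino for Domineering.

PV length from [X.O/.XX/OO.]: 3 plies

[X.O/.XX/OO.] X move#1: (0,1):-1/XXO/.XX/OO., (1,0):-1/X.O/XXX/OO., (2,2):+1/X.O/.XX/OOX*
[X.O/.XX/OOX] O move#2: (0,1):-1/XOO/.XX/OOX*, (1,0):-1/X.O/OXX/OOX
[XOO/.XX/OOX] X move#3: (1,0):+1/XOO/XXX/OOX*
[XOO/XXX/OOX] end (terminal -1, O#4); searched X.O/.XX/OO. to 9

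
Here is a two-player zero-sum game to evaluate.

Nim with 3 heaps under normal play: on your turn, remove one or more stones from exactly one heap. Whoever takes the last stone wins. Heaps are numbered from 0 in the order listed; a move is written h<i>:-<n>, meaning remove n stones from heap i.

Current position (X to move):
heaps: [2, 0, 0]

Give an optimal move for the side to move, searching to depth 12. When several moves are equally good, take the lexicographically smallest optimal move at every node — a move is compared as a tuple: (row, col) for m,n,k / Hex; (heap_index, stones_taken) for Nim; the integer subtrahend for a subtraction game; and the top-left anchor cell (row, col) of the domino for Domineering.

X's best at [(2,0,0)]: h0:-2

[(2,0,0)] X move#1: h0:-1:-1/(1,0,0), h0:-2:+1/(0,0,0)*
[(0,0,0)] end (terminal -1, O#2); searched (2,0,0) to 12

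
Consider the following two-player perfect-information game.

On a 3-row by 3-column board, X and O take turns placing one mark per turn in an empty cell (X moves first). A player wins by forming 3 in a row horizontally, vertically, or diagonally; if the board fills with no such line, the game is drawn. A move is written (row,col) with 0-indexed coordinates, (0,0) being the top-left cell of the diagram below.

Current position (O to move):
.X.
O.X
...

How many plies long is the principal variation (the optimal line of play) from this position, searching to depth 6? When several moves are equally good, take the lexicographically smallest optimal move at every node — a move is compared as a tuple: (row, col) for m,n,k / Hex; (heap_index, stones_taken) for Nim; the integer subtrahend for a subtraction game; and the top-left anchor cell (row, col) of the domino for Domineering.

[.X./O.X/...] O move#1: (0,0):-1/OX./O.X/..., (0,2):+0/.XO/O.X/...*, (1,1):-1/.X./OOX/..., (2,0):-1/.X./O.X/O.., (2,1):-1/.X./O.X/.O., (2,2):+0/.X./O.X/..O
[.XO/O.X/...] X move#2: (0,0):+0/XXO/O.X/...*, (1,1):+0/.XO/OXX/..., (2,0):+0/.XO/O.X/X.., (2,1):+0/.XO/O.X/.X., (2,2):-1/.XO/O.X/..X
[XXO/O.X/...] O move#3: (1,1):+0/XXO/OOX/...*, (2,0):-1/XXO/O.X/O.., (2,1):+0/XXO/O.X/.O., (2,2):+0/XXO/O.X/..O
[XXO/OOX/...] X move#4: (2,0):+0/XXO/OOX/X..*, (2,1):-1/XXO/OOX/.X., (2,2):-1/XXO/OOX/..X
[XXO/OOX/X..] O move#5: (2,1):+0/XXO/OOX/XO.*, (2,2):+0/XXO/OOX/X.O
[XXO/OOX/XO.] X move#6: (2,2):+0/XXO/OOX/XOX*
[XXO/OOX/XOX] end (terminal +0, O#7); searched .X./O.X/... to 6

PV length from [.X./O.X/...]: 6 plies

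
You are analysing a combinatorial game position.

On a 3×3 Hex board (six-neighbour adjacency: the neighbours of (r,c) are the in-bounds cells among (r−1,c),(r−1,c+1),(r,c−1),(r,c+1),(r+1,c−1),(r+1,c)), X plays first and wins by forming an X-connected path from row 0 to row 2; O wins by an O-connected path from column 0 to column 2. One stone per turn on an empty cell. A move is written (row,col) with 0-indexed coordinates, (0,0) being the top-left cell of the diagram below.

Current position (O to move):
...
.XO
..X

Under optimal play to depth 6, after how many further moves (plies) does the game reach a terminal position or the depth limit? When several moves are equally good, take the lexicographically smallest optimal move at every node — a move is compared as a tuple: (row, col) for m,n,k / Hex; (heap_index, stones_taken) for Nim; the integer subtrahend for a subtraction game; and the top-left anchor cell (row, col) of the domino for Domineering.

PV length from [.../.XO/..X]: 6 plies

p1 O@[.../.XO/..X]: (0,0)[O../.XO/..X]-1* (0,1)[.O./.XO/..X]-1 (0,2)[..O/.XO/..X]-1 (1,0)[.../OXO/..X]-1 (2,0)[.../.XO/O.X]-1 (2,1)[.../.XO/.OX]-1
p2 X@[O../.XO/..X]: (0,1)[OX./.XO/..X]+1* (0,2)[O.X/.XO/..X]+1 (1,0)[O../XXO/..X]+1 (2,0)[O../.XO/X.X]+1 (2,1)[O../.XO/.XX]+1
p3 O@[OX./.XO/..X]: (0,2)[OXO/.XO/..X]-1* (1,0)[OX./OXO/..X]-1 (2,0)[OX./.XO/O.X]-1 (2,1)[OX./.XO/.OX]-1
p4 X@[OXO/.XO/..X]: (1,0)[OXO/XXO/..X]+1* (2,0)[OXO/.XO/X.X]+1 (2,1)[OXO/.XO/.XX]+1
p5 O@[OXO/XXO/..X]: (2,0)[OXO/XXO/O.X]-1* (2,1)[OXO/XXO/.OX]-1
p6 X@[OXO/XXO/O.X]: (2,1)[OXO/XXO/OXX]+1*
p7 O@[OXO/XXO/OXX] terminal -1; root [.../.XO/..X] d6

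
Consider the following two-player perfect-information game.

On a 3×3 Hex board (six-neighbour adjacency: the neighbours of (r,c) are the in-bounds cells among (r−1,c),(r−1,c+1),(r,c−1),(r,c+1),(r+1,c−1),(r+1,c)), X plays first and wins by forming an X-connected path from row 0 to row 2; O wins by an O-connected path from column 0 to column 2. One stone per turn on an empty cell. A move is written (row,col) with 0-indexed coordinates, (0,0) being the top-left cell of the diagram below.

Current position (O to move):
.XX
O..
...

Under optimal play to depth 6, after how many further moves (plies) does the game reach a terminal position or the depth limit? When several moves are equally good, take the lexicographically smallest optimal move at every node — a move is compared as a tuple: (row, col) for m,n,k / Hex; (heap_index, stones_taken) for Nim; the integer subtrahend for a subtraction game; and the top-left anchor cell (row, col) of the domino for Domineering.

[.XX/O../...] O move#1: (0,0):-1/OXX/O../..., (1,1):-1/.XX/OO./..., (1,2):-1/.XX/O.O/..., (2,0):-1/.XX/O../O.., (2,1):+1/.XX/O../.O.*, (2,2):-1/.XX/O../..O
[.XX/O../.O.] X move#2: (0,0):-1/XXX/O../.O.*, (1,1):-1/.XX/OX./.O., (1,2):-1/.XX/O.X/.O., (2,0):-1/.XX/O../XO., (2,2):-1/.XX/O../.OX
[XXX/O../.O.] O move#3: (1,1):+1/XXX/OO./.O.*, (1,2):+1/XXX/O.O/.O., (2,0):+1/XXX/O../OO., (2,2):+1/XXX/O../.OO
[XXX/OO./.O.] X move#4: (1,2):-1/XXX/OOX/.O.*, (2,0):-1/XXX/OO./XO., (2,2):-1/XXX/OO./.OX
[XXX/OOX/.O.] O move#5: (2,0):-1/XXX/OOX/OO., (2,2):+1/XXX/OOX/.OO*
[XXX/OOX/.OO] end (terminal -1, X#6); searched .XX/O../... to 6

PV length from [.XX/O../...]: 5 plies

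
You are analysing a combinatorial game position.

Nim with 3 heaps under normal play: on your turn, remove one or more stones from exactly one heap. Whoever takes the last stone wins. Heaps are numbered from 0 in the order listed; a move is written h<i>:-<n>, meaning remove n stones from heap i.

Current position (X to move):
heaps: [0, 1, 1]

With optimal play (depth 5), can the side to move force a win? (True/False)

p1 X@[(0,1,1)]: h1:-1[(0,0,1)]-1* h2:-1[(0,1,0)]-1
p2 O@[(0,0,1)]: h2:-1[(0,0,0)]+1*
p3 X@[(0,0,0)] terminal -1; root [(0,1,1)] d5

X winning at [(0,1,1)]: False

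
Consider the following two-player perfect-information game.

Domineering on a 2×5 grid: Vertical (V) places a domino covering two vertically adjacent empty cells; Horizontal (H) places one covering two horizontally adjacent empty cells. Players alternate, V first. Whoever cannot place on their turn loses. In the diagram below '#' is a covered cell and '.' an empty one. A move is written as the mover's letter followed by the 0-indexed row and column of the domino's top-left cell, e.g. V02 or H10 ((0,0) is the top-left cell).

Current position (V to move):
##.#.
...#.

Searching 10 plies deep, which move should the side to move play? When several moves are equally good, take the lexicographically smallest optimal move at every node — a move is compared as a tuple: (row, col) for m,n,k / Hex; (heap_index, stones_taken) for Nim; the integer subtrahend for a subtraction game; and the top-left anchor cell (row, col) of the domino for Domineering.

V's best at [##.#./...#.]: V02

[##.#./...#.] V move#1: V02:+1/####./..##.*, V04:-1/##.##/...##
[####./..##.] H move#2: H10:-1/####./####.*
[####./####.] V move#3: V04:+1/#####/#####*
[#####/#####] end (terminal -1, H#4); searched ##.#./...#. to 10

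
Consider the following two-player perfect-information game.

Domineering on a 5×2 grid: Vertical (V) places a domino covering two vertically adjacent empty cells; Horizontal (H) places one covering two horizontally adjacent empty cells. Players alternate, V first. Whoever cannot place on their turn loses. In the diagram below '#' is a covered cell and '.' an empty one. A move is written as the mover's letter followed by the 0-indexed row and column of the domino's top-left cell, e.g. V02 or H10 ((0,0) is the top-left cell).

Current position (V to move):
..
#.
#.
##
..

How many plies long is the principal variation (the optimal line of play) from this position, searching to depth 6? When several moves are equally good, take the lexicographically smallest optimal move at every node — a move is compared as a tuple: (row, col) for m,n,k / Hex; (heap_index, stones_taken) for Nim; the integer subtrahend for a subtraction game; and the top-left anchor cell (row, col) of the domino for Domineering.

PV length from [../#./#./##/..]: 2 plies

ply 1, V at ../#./#./##/.. | V01=-1→.#/##/#./##/..*; V11=-1→../##/##/##/..
ply 2, H at .#/##/#./##/.. | H40=+1→.#/##/#./##/##*
ply 3: .#/##/#./##/## is terminal -1 (V); from ../#./#./##/.. depth 6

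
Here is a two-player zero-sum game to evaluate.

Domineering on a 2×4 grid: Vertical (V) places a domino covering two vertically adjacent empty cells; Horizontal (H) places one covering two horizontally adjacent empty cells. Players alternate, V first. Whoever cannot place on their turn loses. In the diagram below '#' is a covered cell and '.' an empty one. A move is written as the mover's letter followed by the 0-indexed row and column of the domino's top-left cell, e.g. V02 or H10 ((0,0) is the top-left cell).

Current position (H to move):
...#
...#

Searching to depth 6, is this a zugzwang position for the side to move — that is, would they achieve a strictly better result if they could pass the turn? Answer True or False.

zugzwang(...#/...#, H) = False

[...#/...#] H move#1: H00:+1/##.#/...#*, H01:+1/.###/...#, H10:+1/...#/##.#, H11:+1/...#/.###
[##.#/...#] V move#2: V02:-1/####/..##*
[####/..##] H move#3: H10:+1/####/####*
[####/####] end (terminal -1, V#4); searched ...#/...# to 6
if H skipped the turn, V would face:
~ [...#/...#] V move#1: V00:-1/#..#/#..#, V01:+1/.#.#/.#.#*, V02:-1/..##/..##
~ [.#.#/.#.#] end (terminal -1, H#2); searched ...#/...# to 6
compare (H): move=+1 vs pass=-1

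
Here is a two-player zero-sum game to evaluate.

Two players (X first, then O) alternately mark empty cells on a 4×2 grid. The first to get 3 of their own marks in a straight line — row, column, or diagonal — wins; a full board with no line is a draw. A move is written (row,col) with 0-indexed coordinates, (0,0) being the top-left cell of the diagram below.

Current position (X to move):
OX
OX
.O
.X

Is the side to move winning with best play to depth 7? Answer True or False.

X winning at [OX/OX/.O/.X]: False

[OX/OX/.O/.X] X move#1: (2,0):+0/OX/OX/XO/.X*, (3,0):-1/OX/OX/.O/XX
[OX/OX/XO/.X] O move#2: (3,0):+0/OX/OX/XO/OX*
[OX/OX/XO/OX] end (terminal +0, X#3); searched OX/OX/.O/.X to 7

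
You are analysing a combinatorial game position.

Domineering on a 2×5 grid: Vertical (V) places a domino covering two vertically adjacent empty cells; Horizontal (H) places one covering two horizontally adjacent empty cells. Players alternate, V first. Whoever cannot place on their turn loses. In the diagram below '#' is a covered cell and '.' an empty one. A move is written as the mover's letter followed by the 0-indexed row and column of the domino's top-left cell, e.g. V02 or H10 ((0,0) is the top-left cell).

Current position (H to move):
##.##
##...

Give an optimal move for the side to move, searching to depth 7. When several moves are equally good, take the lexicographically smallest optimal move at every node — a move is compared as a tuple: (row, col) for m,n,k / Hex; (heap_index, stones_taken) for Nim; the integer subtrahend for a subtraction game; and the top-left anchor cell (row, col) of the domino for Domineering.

p1 H@[##.##/##...]: H12[##.##/####.]+1* H13[##.##/##.##]-1
p2 V@[##.##/####.] terminal -1; root [##.##/##...] d7

H's best at [##.##/##...]: H12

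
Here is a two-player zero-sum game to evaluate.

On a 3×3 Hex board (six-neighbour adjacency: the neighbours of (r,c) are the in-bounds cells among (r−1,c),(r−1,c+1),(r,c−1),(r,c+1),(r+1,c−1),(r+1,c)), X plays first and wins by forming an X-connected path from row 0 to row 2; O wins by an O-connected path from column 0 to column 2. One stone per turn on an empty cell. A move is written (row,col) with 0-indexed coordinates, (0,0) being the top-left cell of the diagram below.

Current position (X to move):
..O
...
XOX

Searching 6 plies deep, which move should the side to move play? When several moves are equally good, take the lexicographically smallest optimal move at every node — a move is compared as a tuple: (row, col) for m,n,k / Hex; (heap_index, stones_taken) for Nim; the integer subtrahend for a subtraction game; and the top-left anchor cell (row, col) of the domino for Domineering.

[..O/.../XOX] X move#1: (0,0):-1/X.O/.../XOX, (0,1):+1/.XO/.../XOX*, (1,0):+1/..O/X../XOX, (1,1):-1/..O/.X./XOX, (1,2):-1/..O/..X/XOX
[.XO/.../XOX] O move#2: (0,0):-1/OXO/.../XOX*, (1,0):-1/.XO/O../XOX, (1,1):-1/.XO/.O./XOX, (1,2):-1/.XO/..O/XOX
[OXO/.../XOX] X move#3: (1,0):+1/OXO/X../XOX*, (1,1):+1/OXO/.X./XOX, (1,2):+1/OXO/..X/XOX
[OXO/X../XOX] end (terminal -1, O#4); searched ..O/.../XOX to 6

X's best at [..O/.../XOX]: (0,1)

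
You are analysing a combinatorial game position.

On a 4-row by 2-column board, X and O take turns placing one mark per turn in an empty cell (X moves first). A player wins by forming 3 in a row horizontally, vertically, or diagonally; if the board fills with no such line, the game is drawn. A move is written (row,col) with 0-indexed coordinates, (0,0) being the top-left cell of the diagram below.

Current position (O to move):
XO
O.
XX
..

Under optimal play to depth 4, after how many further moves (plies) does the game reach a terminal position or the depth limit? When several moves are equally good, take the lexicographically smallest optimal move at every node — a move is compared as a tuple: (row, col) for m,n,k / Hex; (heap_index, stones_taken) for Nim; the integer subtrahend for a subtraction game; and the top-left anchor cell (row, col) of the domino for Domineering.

PV length from [XO/O./XX/..]: 3 plies

ply 1, O at XO/O./XX/.. | (1,1)=+0→XO/OO/XX/..*; (3,0)=+0→XO/O./XX/O.; (3,1)=+0→XO/O./XX/.O
ply 2, X at XO/OO/XX/.. | (3,0)=+0→XO/OO/XX/X.*; (3,1)=+0→XO/OO/XX/.X
ply 3, O at XO/OO/XX/X. | (3,1)=+0→XO/OO/XX/XO*
ply 4: XO/OO/XX/XO is terminal +0 (X); from XO/O./XX/.. depth 4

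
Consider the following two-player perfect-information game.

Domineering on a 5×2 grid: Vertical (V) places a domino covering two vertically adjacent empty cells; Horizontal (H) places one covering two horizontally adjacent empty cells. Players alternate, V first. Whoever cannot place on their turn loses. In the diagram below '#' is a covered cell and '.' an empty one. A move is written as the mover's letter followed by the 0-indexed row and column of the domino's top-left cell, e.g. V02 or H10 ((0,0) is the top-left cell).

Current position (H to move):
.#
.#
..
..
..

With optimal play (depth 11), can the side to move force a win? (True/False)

H winning at [.#/.#/../../..]: True

p1 H@[.#/.#/../../..]: H20[.#/.#/##/../..]-1 H30[.#/.#/../##/..]+1* H40[.#/.#/../../##]-1
p2 V@[.#/.#/../##/..]: V00[##/##/../##/..]-1* V10[.#/##/#./##/..]-1
p3 H@[##/##/../##/..]: H20[##/##/##/##/..]+1* H40[##/##/../##/##]+1
p4 V@[##/##/##/##/..] terminal -1; root [.#/.#/../../..] d11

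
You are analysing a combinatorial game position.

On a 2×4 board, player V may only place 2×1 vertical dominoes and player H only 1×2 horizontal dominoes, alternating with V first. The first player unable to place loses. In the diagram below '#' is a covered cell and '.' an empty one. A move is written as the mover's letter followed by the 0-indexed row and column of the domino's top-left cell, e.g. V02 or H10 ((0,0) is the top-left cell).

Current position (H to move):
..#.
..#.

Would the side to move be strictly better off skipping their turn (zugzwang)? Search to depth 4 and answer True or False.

[..#./..#.] H move#1: H00:+1/###./..#.*, H10:+1/..#./###.
[###./..#.] V move#2: V03:-1/####/..##*
[####/..##] H move#3: H10:+1/####/####*
[####/####] end (terminal -1, V#4); searched ..#./..#. to 4
suppose H passes — search the same position with V to move:
pass> [..#./..#.] V move#1: V00:+1/#.#./#.#.*, V01:+1/.##./.##., V03:-1/..##/..##
pass> [#.#./#.#.] end (terminal -1, H#2); searched ..#./..#. to 4
for H: play +1, pass -1

zugzwang(..#./..#., H) = False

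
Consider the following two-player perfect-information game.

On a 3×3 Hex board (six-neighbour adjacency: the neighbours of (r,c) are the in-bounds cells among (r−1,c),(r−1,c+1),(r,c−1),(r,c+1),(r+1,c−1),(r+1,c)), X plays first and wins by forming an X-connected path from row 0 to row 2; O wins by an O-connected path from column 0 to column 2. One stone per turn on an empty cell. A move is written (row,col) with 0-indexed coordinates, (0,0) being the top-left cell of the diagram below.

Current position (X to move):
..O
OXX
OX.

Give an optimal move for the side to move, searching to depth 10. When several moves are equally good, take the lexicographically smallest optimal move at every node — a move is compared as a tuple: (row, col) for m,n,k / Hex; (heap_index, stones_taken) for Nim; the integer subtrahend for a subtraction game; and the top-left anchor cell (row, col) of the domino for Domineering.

p1 X@[..O/OXX/OX.]: (0,0)[X.O/OXX/OX.]-1 (0,1)[.XO/OXX/OX.]+1* (2,2)[..O/OXX/OXX]-1
p2 O@[.XO/OXX/OX.] terminal -1; root [..O/OXX/OX.] d10

X's best at [..O/OXX/OX.]: (0,1)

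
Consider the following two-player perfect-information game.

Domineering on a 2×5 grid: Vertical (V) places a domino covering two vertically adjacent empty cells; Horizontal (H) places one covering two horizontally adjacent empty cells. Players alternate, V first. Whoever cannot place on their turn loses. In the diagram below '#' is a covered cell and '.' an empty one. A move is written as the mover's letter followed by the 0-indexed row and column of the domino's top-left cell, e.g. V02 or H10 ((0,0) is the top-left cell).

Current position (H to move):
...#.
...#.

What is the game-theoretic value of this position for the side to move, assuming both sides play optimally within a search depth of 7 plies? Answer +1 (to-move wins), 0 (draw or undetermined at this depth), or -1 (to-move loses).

p1 H@[...#./...#.]: H00[##.#./...#.]-1* H01[.###./...#.]-1 H10[...#./##.#.]-1 H11[...#./.###.]-1
p2 V@[##.#./...#.]: V02[####./..##.]+1* V04[##.##/...##]-1
p3 H@[####./..##.]: H10[####./####.]-1*
p4 V@[####./####.]: V04[#####/#####]+1*
p5 H@[#####/#####] terminal -1; root [...#./...#.] d7

value(...#./...#., H) = -1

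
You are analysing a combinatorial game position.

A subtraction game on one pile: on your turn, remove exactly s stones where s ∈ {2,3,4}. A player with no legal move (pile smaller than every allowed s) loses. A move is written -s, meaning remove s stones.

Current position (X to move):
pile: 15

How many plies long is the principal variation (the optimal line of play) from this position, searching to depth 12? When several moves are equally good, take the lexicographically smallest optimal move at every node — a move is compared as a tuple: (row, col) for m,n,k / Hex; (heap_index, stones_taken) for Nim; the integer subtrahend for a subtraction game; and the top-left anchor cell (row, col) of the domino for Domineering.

PV length from [15]: 5 plies

[15] X move#1: -2:+1/13*, -3:+1/12, -4:-1/11
[13] O move#2: -2:-1/11*, -3:-1/10, -4:-1/9
[11] X move#3: -2:-1/9, -3:-1/8, -4:+1/7*
[7] O move#4: -2:-1/5*, -3:-1/4, -4:-1/3
[5] X move#5: -2:-1/3, -3:-1/2, -4:+1/1*
[1] end (terminal -1, O#6); searched 15 to 12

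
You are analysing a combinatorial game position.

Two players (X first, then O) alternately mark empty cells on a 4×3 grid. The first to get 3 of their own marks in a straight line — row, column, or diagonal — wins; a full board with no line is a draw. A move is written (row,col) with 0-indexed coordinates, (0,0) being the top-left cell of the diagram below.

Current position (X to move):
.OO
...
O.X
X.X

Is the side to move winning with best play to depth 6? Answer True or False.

X winning at [.OO/.../O.X/X.X]: True

p1 X@[.OO/.../O.X/X.X]: (0,0)[XOO/.../O.X/X.X]-1 (1,0)[.OO/X../O.X/X.X]-1 (1,1)[.OO/.X./O.X/X.X]-1 (1,2)[.OO/..X/O.X/X.X]+1* (2,1)[.OO/.../OXX/X.X]-1 (3,1)[.OO/.../O.X/XXX]+1
p2 O@[.OO/..X/O.X/X.X] terminal -1; root [.OO/.../O.X/X.X] d6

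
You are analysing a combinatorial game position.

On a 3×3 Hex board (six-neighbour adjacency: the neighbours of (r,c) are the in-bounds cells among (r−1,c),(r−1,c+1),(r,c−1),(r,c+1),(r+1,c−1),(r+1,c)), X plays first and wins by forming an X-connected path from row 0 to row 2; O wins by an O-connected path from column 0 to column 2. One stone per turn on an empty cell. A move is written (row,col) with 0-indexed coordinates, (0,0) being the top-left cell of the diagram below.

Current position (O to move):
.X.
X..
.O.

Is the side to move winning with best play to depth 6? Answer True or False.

O winning at [.X./X../.O.]: True

ply 1, O at .X./X../.O. | (0,0)=-1→OX./X../.O.; (0,2)=-1→.XO/X../.O.; (1,1)=-1→.X./XO./.O.; (1,2)=-1→.X./X.O/.O.; (2,0)=+1→.X./X../OO.*; (2,2)=-1→.X./X../.OO
ply 2, X at .X./X../OO. | (0,0)=-1→XX./X../OO.*; (0,2)=-1→.XX/X../OO.; (1,1)=-1→.X./XX./OO.; (1,2)=-1→.X./X.X/OO.; (2,2)=-1→.X./X../OOX
ply 3, O at XX./X../OO. | (0,2)=+1→XXO/X../OO.*; (1,1)=+1→XX./XO./OO.; (1,2)=+1→XX./X.O/OO.; (2,2)=+1→XX./X../OOO
ply 4, X at XXO/X../OO. | (1,1)=-1→XXO/XX./OO.*; (1,2)=-1→XXO/X.X/OO.; (2,2)=-1→XXO/X../OOX
ply 5, O at XXO/XX./OO. | (1,2)=+1→XXO/XXO/OO.*; (2,2)=+1→XXO/XX./OOO
ply 6: XXO/XXO/OO. is terminal -1 (X); from .X./X../.O. depth 6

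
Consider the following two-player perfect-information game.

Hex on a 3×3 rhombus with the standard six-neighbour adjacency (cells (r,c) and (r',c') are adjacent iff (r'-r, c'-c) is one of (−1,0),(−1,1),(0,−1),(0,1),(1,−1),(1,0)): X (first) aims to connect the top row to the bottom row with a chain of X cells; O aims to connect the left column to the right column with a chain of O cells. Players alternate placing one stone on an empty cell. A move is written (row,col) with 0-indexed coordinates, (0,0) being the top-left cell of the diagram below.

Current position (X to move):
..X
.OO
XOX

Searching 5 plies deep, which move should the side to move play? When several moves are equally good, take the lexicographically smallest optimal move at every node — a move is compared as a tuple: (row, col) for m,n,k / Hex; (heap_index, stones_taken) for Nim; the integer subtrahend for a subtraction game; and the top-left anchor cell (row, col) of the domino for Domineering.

p1 X@[..X/.OO/XOX]: (0,0)[X.X/.OO/XOX]-1 (0,1)[.XX/.OO/XOX]-1 (1,0)[..X/XOO/XOX]+1*
p2 O@[..X/XOO/XOX]: (0,0)[O.X/XOO/XOX]-1* (0,1)[.OX/XOO/XOX]-1
p3 X@[O.X/XOO/XOX]: (0,1)[OXX/XOO/XOX]+1*
p4 O@[OXX/XOO/XOX] terminal -1; root [..X/.OO/XOX] d5

X's best at [..X/.OO/XOX]: (1,0)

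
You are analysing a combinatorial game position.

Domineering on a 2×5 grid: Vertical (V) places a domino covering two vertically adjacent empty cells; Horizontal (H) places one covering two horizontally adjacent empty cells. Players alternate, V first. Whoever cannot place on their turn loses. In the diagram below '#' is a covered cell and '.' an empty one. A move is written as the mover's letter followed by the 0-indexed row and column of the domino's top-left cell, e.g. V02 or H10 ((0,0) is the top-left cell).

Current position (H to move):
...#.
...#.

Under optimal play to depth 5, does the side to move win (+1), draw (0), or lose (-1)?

p1 H@[...#./...#.]: H00[##.#./...#.]-1* H01[.###./...#.]-1 H10[...#./##.#.]-1 H11[...#./.###.]-1
p2 V@[##.#./...#.]: V02[####./..##.]+1* V04[##.##/...##]-1
p3 H@[####./..##.]: H10[####./####.]-1*
p4 V@[####./####.]: V04[#####/#####]+1*
p5 H@[#####/#####] terminal -1; root [...#./...#.] d5

value(...#./...#., H) = -1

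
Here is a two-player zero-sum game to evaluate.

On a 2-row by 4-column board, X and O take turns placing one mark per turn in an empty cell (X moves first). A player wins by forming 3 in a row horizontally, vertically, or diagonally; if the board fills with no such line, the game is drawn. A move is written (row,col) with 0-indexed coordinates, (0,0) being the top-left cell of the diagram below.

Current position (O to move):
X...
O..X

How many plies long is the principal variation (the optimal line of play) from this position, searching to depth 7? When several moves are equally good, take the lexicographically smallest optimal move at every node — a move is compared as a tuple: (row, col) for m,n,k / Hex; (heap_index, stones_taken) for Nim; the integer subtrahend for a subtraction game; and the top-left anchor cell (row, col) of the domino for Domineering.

PV length from [X.../O..X]: 5 plies

p1 O@[X.../O..X]: (0,1)[XO../O..X]+0* (0,2)[X.O./O..X]+0 (0,3)[X..O/O..X]+0 (1,1)[X.../OO.X]+0 (1,2)[X.../O.OX]+0
p2 X@[XO../O..X]: (0,2)[XOX./O..X]+0* (0,3)[XO.X/O..X]+0 (1,1)[XO../OX.X]+0 (1,2)[XO../O.XX]+0
p3 O@[XOX./O..X]: (0,3)[XOXO/O..X]+0* (1,1)[XOX./OO.X]+0 (1,2)[XOX./O.OX]+0
p4 X@[XOXO/O..X]: (1,1)[XOXO/OX.X]+0* (1,2)[XOXO/O.XX]+0
p5 O@[XOXO/OX.X]: (1,2)[XOXO/OXOX]+0*
p6 X@[XOXO/OXOX] terminal +0; root [X.../O..X] d7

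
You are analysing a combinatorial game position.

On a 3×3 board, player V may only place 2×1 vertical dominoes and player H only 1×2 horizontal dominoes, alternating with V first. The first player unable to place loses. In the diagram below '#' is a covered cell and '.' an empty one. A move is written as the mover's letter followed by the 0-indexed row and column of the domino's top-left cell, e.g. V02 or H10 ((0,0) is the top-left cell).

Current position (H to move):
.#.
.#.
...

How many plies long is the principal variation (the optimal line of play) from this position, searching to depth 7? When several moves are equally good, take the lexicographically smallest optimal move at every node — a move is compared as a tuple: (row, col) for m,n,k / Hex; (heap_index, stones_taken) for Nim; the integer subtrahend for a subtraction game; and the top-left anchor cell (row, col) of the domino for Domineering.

ply 1, H at .#./.#./... | H20=-1→.#./.#./##.*; H21=-1→.#./.#./.##
ply 2, V at .#./.#./##. | V00=+1→##./##./##.*; V02=+1→.##/.##/##.; V12=+1→.#./.##/###
ply 3: ##./##./##. is terminal -1 (H); from .#./.#./... depth 7

PV length from [.#./.#./...]: 2 plies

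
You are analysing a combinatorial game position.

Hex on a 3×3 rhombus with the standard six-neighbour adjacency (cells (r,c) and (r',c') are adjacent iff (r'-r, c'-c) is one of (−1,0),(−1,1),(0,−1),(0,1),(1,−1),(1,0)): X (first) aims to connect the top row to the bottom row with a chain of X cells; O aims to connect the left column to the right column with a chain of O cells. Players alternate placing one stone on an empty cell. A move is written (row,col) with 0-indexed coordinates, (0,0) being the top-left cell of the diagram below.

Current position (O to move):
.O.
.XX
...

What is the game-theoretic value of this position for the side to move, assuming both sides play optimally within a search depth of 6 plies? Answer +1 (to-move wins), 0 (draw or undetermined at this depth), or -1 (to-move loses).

value(.O./.XX/..., O) = +1

ply 1, O at .O./.XX/... | (0,0)=-1→OO./.XX/...; (0,2)=+1→.OO/.XX/...*; (1,0)=-1→.O./OXX/...; (2,0)=-1→.O./.XX/O..; (2,1)=-1→.O./.XX/.O.; (2,2)=-1→.O./.XX/..O
ply 2, X at .OO/.XX/... | (0,0)=-1→XOO/.XX/...*; (1,0)=-1→.OO/XXX/...; (2,0)=-1→.OO/.XX/X..; (2,1)=-1→.OO/.XX/.X.; (2,2)=-1→.OO/.XX/..X
ply 3, O at XOO/.XX/... | (1,0)=+1→XOO/OXX/...*; (2,0)=-1→XOO/.XX/O..; (2,1)=-1→XOO/.XX/.O.; (2,2)=-1→XOO/.XX/..O
ply 4: XOO/OXX/... is terminal -1 (X); from .O./.XX/... depth 6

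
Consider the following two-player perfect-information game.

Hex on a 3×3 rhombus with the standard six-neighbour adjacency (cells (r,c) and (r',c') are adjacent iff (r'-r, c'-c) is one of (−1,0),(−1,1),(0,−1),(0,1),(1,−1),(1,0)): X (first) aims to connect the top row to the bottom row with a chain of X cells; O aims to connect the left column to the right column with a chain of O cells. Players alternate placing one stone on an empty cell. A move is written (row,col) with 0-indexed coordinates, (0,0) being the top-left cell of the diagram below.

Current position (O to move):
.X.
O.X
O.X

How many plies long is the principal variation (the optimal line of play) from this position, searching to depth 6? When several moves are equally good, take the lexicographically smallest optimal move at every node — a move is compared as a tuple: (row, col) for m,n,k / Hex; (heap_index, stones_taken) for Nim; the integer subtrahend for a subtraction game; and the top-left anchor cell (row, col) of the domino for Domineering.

PV length from [.X./O.X/O.X]: 2 plies

p1 O@[.X./O.X/O.X]: (0,0)[OX./O.X/O.X]-1* (0,2)[.XO/O.X/O.X]-1 (1,1)[.X./OOX/O.X]-1 (2,1)[.X./O.X/OOX]-1
p2 X@[OX./O.X/O.X]: (0,2)[OXX/O.X/O.X]+1* (1,1)[OX./OXX/O.X]+1 (2,1)[OX./O.X/OXX]+1
p3 O@[OXX/O.X/O.X] terminal -1; root [.X./O.X/O.X] d6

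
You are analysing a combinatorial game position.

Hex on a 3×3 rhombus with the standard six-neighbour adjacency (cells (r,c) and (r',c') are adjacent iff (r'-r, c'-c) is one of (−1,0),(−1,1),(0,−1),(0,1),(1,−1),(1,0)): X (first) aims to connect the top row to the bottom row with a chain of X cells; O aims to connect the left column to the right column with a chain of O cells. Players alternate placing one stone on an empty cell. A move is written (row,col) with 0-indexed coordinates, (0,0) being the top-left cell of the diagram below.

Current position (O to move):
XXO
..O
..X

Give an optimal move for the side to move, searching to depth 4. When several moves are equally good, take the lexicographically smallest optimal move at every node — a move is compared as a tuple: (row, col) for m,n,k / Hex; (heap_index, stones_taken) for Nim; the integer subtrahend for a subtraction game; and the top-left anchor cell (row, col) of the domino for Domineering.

[XXO/..O/..X] O move#1: (1,0):-1/XXO/O.O/..X, (1,1):+1/XXO/.OO/..X*, (2,0):+1/XXO/..O/O.X, (2,1):-1/XXO/..O/.OX
[XXO/.OO/..X] X move#2: (1,0):-1/XXO/XOO/..X*, (2,0):-1/XXO/.OO/X.X, (2,1):-1/XXO/.OO/.XX
[XXO/XOO/..X] O move#3: (2,0):+1/XXO/XOO/O.X*, (2,1):-1/XXO/XOO/.OX
[XXO/XOO/O.X] end (terminal -1, X#4); searched XXO/..O/..X to 4

O's best at [XXO/..O/..X]: (1,1)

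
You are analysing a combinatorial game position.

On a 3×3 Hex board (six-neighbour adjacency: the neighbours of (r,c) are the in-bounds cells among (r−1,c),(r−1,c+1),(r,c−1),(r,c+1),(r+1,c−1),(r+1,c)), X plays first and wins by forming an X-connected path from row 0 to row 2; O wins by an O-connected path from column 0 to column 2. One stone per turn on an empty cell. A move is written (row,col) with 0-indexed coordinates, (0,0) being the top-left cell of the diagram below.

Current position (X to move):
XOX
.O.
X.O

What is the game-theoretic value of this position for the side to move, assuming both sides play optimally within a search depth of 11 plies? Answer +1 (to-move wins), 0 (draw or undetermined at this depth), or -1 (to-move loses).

value(XOX/.O./X.O, X) = +1

ply 1, X at XOX/.O./X.O | (1,0)=+1→XOX/XO./X.O*; (1,2)=+1→XOX/.OX/X.O; (2,1)=+1→XOX/.O./XXO
ply 2: XOX/XO./X.O is terminal -1 (O); from XOX/.O./X.O depth 11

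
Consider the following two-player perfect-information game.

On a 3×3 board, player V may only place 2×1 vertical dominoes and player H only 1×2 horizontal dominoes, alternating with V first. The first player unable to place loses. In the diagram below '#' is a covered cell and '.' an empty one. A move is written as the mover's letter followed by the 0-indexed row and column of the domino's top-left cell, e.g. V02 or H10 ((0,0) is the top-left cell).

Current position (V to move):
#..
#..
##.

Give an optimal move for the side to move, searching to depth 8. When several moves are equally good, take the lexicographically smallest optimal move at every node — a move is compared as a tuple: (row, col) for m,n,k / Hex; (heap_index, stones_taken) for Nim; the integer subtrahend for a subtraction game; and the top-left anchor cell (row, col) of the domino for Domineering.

V's best at [#../#../##.]: V01

p1 V@[#../#../##.]: V01[##./##./##.]+1* V02[#.#/#.#/##.]+1 V12[#../#.#/###]-1
p2 H@[##./##./##.] terminal -1; root [#../#../##.] d8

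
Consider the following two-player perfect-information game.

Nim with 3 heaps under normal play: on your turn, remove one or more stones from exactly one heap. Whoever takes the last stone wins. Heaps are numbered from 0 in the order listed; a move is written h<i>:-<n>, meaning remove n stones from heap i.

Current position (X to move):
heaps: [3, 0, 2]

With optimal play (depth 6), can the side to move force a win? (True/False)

p1 X@[(3,0,2)]: h0:-1[(2,0,2)]+1* h0:-2[(1,0,2)]-1 h0:-3[(0,0,2)]-1 h2:-1[(3,0,1)]-1 h2:-2[(3,0,0)]-1
p2 O@[(2,0,2)]: h0:-1[(1,0,2)]-1* h0:-2[(0,0,2)]-1 h2:-1[(2,0,1)]-1 h2:-2[(2,0,0)]-1
p3 X@[(1,0,2)]: h0:-1[(0,0,2)]-1 h2:-1[(1,0,1)]+1* h2:-2[(1,0,0)]-1
p4 O@[(1,0,1)]: h0:-1[(0,0,1)]-1* h2:-1[(1,0,0)]-1
p5 X@[(0,0,1)]: h2:-1[(0,0,0)]+1*
p6 O@[(0,0,0)] terminal -1; root [(3,0,2)] d6

X winning at [(3,0,2)]: True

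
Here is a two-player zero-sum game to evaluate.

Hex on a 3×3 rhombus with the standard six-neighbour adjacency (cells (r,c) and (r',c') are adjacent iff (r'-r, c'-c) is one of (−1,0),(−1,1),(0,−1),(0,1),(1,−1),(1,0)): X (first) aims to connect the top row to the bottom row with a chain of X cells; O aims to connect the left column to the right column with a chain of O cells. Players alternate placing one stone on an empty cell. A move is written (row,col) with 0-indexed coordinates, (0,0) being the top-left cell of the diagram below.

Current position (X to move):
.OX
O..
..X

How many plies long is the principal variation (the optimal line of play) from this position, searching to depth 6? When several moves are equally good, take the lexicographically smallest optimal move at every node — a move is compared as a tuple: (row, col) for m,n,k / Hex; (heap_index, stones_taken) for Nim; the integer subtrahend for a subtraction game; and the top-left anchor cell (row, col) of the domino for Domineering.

PV length from [.OX/O../..X]: 3 plies

[.OX/O../..X] X move#1: (0,0):+1/XOX/O../..X*, (1,1):+1/.OX/OX./..X, (1,2):+1/.OX/O.X/..X, (2,0):+1/.OX/O../X.X, (2,1):+1/.OX/O../.XX
[XOX/O../..X] O move#2: (1,1):-1/XOX/OO./..X*, (1,2):-1/XOX/O.O/..X, (2,0):-1/XOX/O../O.X, (2,1):-1/XOX/O../.OX
[XOX/OO./..X] X move#3: (1,2):+1/XOX/OOX/..X*, (2,0):-1/XOX/OO./X.X, (2,1):-1/XOX/OO./.XX
[XOX/OOX/..X] end (terminal -1, O#4); searched .OX/O../..X to 6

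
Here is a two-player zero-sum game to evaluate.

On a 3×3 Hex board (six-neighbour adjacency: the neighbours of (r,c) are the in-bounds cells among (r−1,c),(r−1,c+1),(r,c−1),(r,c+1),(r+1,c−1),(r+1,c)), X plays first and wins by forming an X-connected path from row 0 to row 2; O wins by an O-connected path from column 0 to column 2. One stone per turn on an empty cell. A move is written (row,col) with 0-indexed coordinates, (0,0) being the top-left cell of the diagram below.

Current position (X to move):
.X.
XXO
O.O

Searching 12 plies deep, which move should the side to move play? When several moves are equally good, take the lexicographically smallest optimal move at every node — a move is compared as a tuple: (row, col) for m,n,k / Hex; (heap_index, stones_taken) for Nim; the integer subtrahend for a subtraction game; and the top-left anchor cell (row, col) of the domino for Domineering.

X's best at [.X./XXO/O.O]: (2,1)

p1 X@[.X./XXO/O.O]: (0,0)[XX./XXO/O.O]-1 (0,2)[.XX/XXO/O.O]-1 (2,1)[.X./XXO/OXO]+1*
p2 O@[.X./XXO/OXO] terminal -1; root [.X./XXO/O.O] d12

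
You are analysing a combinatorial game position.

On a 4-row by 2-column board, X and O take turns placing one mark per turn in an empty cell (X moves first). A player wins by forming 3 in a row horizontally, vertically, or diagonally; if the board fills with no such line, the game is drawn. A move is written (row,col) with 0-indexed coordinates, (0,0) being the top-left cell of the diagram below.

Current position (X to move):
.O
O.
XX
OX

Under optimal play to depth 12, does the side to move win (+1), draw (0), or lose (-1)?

value(.O/O./XX/OX, X) = +1

[.O/O./XX/OX] X move#1: (0,0):+0/XO/O./XX/OX, (1,1):+1/.O/OX/XX/OX*
[.O/OX/XX/OX] end (terminal -1, O#2); searched .O/O./XX/OX to 12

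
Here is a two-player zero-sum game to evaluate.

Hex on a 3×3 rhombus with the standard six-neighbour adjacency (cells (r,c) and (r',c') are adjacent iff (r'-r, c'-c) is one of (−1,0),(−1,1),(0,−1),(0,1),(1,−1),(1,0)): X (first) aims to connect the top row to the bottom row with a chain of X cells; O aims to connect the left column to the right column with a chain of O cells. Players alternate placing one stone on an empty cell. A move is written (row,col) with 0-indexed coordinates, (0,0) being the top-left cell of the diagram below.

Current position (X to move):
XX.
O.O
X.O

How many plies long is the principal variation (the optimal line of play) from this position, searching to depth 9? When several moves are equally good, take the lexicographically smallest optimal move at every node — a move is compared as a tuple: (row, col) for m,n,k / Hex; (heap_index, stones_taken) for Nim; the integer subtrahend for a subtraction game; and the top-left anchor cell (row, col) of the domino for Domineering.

ply 1, X at XX./O.O/X.O | (0,2)=-1→XXX/O.O/X.O; (1,1)=+1→XX./OXO/X.O*; (2,1)=-1→XX./O.O/XXO
ply 2: XX./OXO/X.O is terminal -1 (O); from XX./O.O/X.O depth 9

PV length from [XX./O.O/X.O]: 1 ply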